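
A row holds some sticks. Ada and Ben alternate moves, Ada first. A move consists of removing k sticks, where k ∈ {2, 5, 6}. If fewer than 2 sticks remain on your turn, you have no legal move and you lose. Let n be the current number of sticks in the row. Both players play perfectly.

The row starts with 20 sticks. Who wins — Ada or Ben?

Build the W/L table. Terminal = L. A non-terminal position is W if it has a move to some L; otherwise it is L.
n=0: no move → L
n=1: no move → L
n=2: →0(L), so W
n=3: →1(L), so W
n=4: →2(W) only, which is W, so L
n=5: →0(L), so W
n=6: →4(L), so W
n=7: →1(L), so W
n=8: →6(W), 3(W), 2(W) — all W, so L
n=9: →4(L), so W
n=10: →8(L), so W
n=11: →9(W), 6(W), 5(W) — all W, so L
n=12: →10(W), 7(W), 6(W) — all W, so L
n=13: →11(L), so W
n=14: →12(L), so W
n=15: →13(W), 10(W), 9(W) — all W, so L
n=16: →11(L), so W
n=17: →15(L), so W
n=18: →12(L), so W
n=19: →17(W), 14(W), 13(W) — all W, so L
n=20: →15(L), so W
The starting position 20 is W: Ada should remove 5, leaving 15, handing over an L position.

Ada wins.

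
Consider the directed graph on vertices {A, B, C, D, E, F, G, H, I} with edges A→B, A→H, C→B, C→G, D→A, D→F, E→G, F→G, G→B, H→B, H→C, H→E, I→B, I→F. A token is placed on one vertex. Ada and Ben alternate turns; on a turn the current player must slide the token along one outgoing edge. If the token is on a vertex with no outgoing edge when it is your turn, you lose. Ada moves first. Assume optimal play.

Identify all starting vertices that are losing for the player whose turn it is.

Use the standard recursion: the mover loses at a terminal position; elsewhere, the mover wins exactly when some move hands the opponent an L position.
Every edge goes from a vertex to one that appears earlier in the order B, G, C, E, H, F, I, A, D, so processing vertices in that order labels each vertex after all of its successors.
B: no outgoing edge → L
G: W (go to B, an L position)
C: W (go to B, an L position)
E: L (sole option G(W) is W)
H: W (go to E, an L position)
F: L (sole option G(W) is W)
I: W (go to F, an L position)
A: W (go to B, an L position)
D: W (go to F, an L position)
The losing starting vertices are exactly the entries labelled L in this table (3 of them).

B, E, F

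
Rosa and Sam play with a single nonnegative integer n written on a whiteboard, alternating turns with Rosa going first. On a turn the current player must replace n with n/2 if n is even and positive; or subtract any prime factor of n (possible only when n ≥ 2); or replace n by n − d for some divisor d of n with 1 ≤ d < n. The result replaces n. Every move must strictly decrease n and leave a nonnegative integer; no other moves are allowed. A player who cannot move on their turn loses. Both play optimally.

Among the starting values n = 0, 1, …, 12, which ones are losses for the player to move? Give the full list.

0, 1, 4, 9

Classify positions by backward induction: terminal positions (no move available) are L. From any other position, the mover wins iff some move reaches an L.
n=0: no move → L
n=1: no move → L
n=2: reaches L-position 0 → W
n=3: reaches L-position 0 → W
n=4: only reaches 2(W), 3(W), all W → L
n=5: reaches L-position 0 → W
n=6: reaches L-position 4 → W
n=7: reaches L-position 0 → W
n=8: reaches L-position 4 → W
n=9: only reaches 6(W), 8(W), all W → L
n=10: reaches L-position 9 → W
n=11: reaches L-position 0 → W
n=12: reaches L-position 9 → W
The losing starting values of n are exactly the entries labelled L in this table (4 of them).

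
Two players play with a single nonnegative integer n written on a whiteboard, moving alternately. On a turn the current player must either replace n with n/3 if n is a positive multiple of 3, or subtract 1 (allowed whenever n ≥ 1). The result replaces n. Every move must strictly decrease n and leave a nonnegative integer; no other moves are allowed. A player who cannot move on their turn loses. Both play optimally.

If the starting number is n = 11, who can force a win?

Build the W/L table. Terminal = L. A non-terminal position is W if it has a move to some L; otherwise it is L.
n=0: no move → L
n=1: reaches L-position 0 → W
n=2: only reaches 1(W), which is W → L
n=3: reaches L-position 2 → W
n=4: only reaches 3(W), which is W → L
n=5: reaches L-position 4 → W
n=6: reaches L-position 2 → W
n=7: only reaches 6(W), which is W → L
n=8: reaches L-position 7 → W
n=9: only reaches 3(W), 8(W), all W → L
n=10: reaches L-position 9 → W
n=11: only reaches 10(W), which is W → L
The starting position 11 is L: whatever the player to move does, the opponent receives a W position.

The second player wins.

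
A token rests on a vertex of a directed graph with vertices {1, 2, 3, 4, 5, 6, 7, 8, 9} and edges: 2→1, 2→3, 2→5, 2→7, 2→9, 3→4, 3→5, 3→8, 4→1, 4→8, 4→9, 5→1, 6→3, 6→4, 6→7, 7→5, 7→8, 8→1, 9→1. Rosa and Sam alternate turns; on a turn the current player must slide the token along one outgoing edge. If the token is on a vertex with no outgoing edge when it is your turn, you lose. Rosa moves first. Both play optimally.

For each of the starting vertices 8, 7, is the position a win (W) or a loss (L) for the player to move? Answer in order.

8: W, 7: L

Use the standard recursion: the mover loses at a terminal position; elsewhere, the mover wins exactly when some move hands the opponent an L position.
Every edge goes from a vertex to one that appears earlier in the order 1, 9, 8, 4, 5, 7, 3, 6, 2, so processing vertices in that order labels each vertex after all of its successors.
1: no outgoing edge → L
9: can move to 1, which is L ⇒ W
8: can move to 1, which is L ⇒ W
4: can move to 1, which is L ⇒ W
5: can move to 1, which is L ⇒ W
7: moves to 5(W), 8(W); every one is W ⇒ L
3: moves to 5(W), 4(W), 8(W); every one is W ⇒ L
6: can move to 3, which is L ⇒ W
2: can move to 3, which is L ⇒ W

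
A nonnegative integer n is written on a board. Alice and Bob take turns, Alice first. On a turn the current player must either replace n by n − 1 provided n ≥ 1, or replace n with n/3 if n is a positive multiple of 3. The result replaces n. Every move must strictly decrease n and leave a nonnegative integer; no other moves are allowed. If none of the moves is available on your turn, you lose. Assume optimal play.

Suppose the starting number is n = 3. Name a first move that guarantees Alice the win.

Move to 2.

Work bottom-up. With no move the player to move loses. Otherwise the position is W if at least one move leads to an L position for the opponent, and L if every move leads to a W.
n=0: no move → L
n=1: W (go to 0, an L position)
n=2: L (sole option 1(W) is W)
n=3: W (go to 2, an L position)
From 3, the L positions reachable in one move are: 2.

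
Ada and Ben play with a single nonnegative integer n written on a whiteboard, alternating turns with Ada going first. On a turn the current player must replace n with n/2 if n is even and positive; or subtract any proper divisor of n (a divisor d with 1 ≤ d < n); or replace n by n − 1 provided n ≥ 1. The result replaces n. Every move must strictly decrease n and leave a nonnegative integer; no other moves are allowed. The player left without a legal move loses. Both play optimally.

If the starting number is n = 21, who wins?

Use the standard recursion: the mover loses at a terminal position; elsewhere, the mover wins exactly when some move hands the opponent an L position.
n=0: no move → L
n=1: reaches L-position 0 → W
n=2: only reaches 1(W), which is W → L
n=3: reaches L-position 2 → W
n=4: reaches L-position 2 → W
n=5: only reaches 4(W), which is W → L
n=6: reaches L-position 5 → W
n=7: only reaches 6(W), which is W → L
n=8: reaches L-position 7 → W
n=9: only reaches 6(W), 8(W), all W → L
n=10: reaches L-position 5 → W
n=11: only reaches 10(W), which is W → L
n=12: reaches L-position 9 → W
n=13: only reaches 12(W), which is W → L
n=14: reaches L-position 7 → W
n=15: only reaches 10(W), 12(W), 14(W), all W → L
n=16: reaches L-position 15 → W
n=17: only reaches 16(W), which is W → L
n=18: reaches L-position 9 → W
n=19: only reaches 18(W), which is W → L
n=20: reaches L-position 15 → W
n=21: only reaches 14(W), 18(W), 20(W), all W → L
The starting position 21 is L: whatever Ada does, the opponent receives a W position.

Ben wins.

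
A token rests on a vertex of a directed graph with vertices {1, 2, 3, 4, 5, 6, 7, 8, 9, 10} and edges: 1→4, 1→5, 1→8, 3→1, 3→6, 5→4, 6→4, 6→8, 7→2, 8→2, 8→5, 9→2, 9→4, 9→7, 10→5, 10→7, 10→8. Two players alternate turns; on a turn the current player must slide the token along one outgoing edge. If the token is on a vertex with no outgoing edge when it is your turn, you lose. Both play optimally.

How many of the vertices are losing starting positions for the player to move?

4

Label each position W (a win for the player to move) or L (a loss). A position with no legal move is L; any other position is W exactly when some move reaches an L, and L when every move reaches a W.
Every edge goes from a vertex to one that appears earlier in the order 2, 4, 5, 8, 6, 7, 9, 1, 10, 3, so processing vertices in that order labels each vertex after all of its successors.
2: no outgoing edge → L
4: no outgoing edge → L
5: reaches L-position 4 → W
8: reaches L-position 2 → W
6: reaches L-position 4 → W
7: reaches L-position 2 → W
9: reaches L-position 4 → W
1: reaches L-position 4 → W
10: only reaches 7(W), 8(W), 5(W), all W → L
3: only reaches 1(W), 6(W), all W → L
The L vertices are 2, 3, 4, 10; that is 4 in all.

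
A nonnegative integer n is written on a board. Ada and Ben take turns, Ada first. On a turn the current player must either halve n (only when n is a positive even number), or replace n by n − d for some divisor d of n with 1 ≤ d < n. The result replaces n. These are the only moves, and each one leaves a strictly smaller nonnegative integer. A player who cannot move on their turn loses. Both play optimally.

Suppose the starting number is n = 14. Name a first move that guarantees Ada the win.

Move to 7.

Work bottom-up. With no move the player to move loses. Otherwise the position is W if at least one move leads to an L position for the opponent, and L if every move leads to a W.
n=0: no move → L
n=1: no move → L
n=2: →1(L), so W
n=3: →2(W) only, which is W, so L
n=4: →3(L), so W
n=5: →4(W) only, which is W, so L
n=6: →3(L), so W
n=7: →6(W) only, which is W, so L
n=8: →7(L), so W
n=9: →6(W), 8(W) — all W, so L
n=10: →5(L), so W
n=11: →10(W) only, which is W, so L
n=12: →9(L), so W
n=13: →12(W) only, which is W, so L
n=14: →7(L), so W
From 14, the L positions reachable in one move are: 7, 13. Any move reaching one of these is winning.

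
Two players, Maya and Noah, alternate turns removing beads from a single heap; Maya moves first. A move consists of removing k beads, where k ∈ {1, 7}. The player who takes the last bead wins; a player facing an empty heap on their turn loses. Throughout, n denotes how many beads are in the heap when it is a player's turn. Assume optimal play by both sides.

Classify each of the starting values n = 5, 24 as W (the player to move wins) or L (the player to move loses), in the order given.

Positions with no move are L. A position that does have a move is losing for the player to move precisely when every available move leads to a winning position for the opponent. Fill in the labels:
n=0: no move → L
n=1: →0(L), so W
n=2: →1(W) only, which is W, so L
n=3: →2(L), so W
n=4: →3(W) only, which is W, so L
n=5: →4(L), so W
n=6: →5(W) only, which is W, so L
n=7: →6(L), so W
n=8: →7(W), 1(W) — all W, so L
n=9: →8(L), so W
n=10: →9(W), 3(W) — all W, so L
n=11: →10(L), so W
n=12: →11(W), 5(W) — all W, so L
n=13: →12(L), so W
n=14: →13(W), 7(W) — all W, so L
n=15: →14(L), so W
n=16: →15(W), 9(W) — all W, so L
n=17: →16(L), so W
n=18: →17(W), 11(W) — all W, so L
n=19: →18(L), so W
n=20: →19(W), 13(W) — all W, so L
n=21: →20(L), so W
n=22: →21(W), 15(W) — all W, so L
n=23: →22(L), so W
n=24: →23(W), 17(W) — all W, so L

5: W, 24: L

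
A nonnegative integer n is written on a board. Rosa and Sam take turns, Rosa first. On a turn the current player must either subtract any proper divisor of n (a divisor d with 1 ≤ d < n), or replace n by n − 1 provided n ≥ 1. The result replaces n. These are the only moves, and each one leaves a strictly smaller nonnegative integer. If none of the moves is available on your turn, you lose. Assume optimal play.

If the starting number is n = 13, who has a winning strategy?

Sam wins.

Use the standard recursion: the mover loses at a terminal position; elsewhere, the mover wins exactly when some move hands the opponent an L position.
n=0: no move → L
n=1: can move to 0, which is L ⇒ W
n=2: the only move is to 1(W), a W ⇒ L
n=3: can move to 2, which is L ⇒ W
n=4: can move to 2, which is L ⇒ W
n=5: the only move is to 4(W), a W ⇒ L
n=6: can move to 5, which is L ⇒ W
n=7: the only move is to 6(W), a W ⇒ L
n=8: can move to 7, which is L ⇒ W
n=9: moves to 6(W), 8(W); every one is W ⇒ L
n=10: can move to 5, which is L ⇒ W
n=11: the only move is to 10(W), a W ⇒ L
n=12: can move to 9, which is L ⇒ W
n=13: the only move is to 12(W), a W ⇒ L
Every move from 13 reaches a W position, so the mover loses.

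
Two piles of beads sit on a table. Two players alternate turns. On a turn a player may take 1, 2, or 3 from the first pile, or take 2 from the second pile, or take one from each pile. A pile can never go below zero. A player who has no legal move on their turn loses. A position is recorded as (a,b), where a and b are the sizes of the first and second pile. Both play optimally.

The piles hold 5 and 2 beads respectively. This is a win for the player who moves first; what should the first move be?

Move to (2,2).

Use the standard recursion: the mover loses at a terminal position; elsewhere, the mover wins exactly when some move hands the opponent an L position.
No move ever increases a pile, so every position that can arise here has a ≤ 5 and b ≤ 2; it is enough to label the cells with 0 ≤ a ≤ 5 and 0 ≤ b ≤ 2.
Every move lowers a or b (never raises either), so fill the grid row by row in increasing a, and left to right within a row: each cell's successors are then already labelled.
      b=0  b=1  b=2
a=0:    L    L    W
a=1:    W    W    W
a=2:    W    W    L
a=3:    W    W    W
a=4:    L    L    W
a=5:    W    W    W
Cells with no legal move (terminal, hence L): (0,0), (0,1).
The remaining L cells, each justified by listing all of its moves:
(2,2): moves to (1,2)(W), (0,2)(W), (2,0)(W), (1,1)(W); every one is W ⇒ L
(4,0): moves to (3,0)(W), (2,0)(W), (1,0)(W); every one is W ⇒ L
(4,1): moves to (3,1)(W), (2,1)(W), (1,1)(W), (3,0)(W); every one is W ⇒ L
Every other cell has at least one move into one of the L cells above, so it is W.
From (5,2), the L positions reachable in one move are: (2,2), (4,1). Any move reaching one of these is winning.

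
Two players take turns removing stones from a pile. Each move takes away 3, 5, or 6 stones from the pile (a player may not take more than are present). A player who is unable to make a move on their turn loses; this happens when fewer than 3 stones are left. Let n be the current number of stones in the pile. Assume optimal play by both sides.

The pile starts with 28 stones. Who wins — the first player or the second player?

Positions with no move are L. A position that does have a move is losing for the player to move precisely when every available move leads to a winning position for the opponent. Fill in the labels:
n=0: no move → L
n=1: no move → L
n=2: no move → L
n=3: W (go to 0, an L position)
n=4: W (go to 1, an L position)
n=5: W (go to 2, an L position)
n=6: W (go to 1, an L position)
n=7: W (go to 2, an L position)
n=8: W (go to 2, an L position)
n=9: L (options 6(W), 4(W), 3(W) are all W)
n=10: L (options 7(W), 5(W), 4(W) are all W)
n=11: L (options 8(W), 6(W), 5(W) are all W)
n=12: W (go to 9, an L position)
n=13: W (go to 10, an L position)
n=14: W (go to 11, an L position)
n=15: W (go to 10, an L position)
n=16: W (go to 11, an L position)
n=17: W (go to 11, an L position)
n=18: L (options 15(W), 13(W), 12(W) are all W)
n=19: L (options 16(W), 14(W), 13(W) are all W)
n=20: L (options 17(W), 15(W), 14(W) are all W)
n=21: W (go to 18, an L position)
n=22: W (go to 19, an L position)
n=23: W (go to 20, an L position)
n=24: W (go to 19, an L position)
n=25: W (go to 20, an L position)
n=26: W (go to 20, an L position)
n=27: L (options 24(W), 22(W), 21(W) are all W)
n=28: L (options 25(W), 23(W), 22(W) are all W)
Every move from 28 reaches a W position, so the mover loses.

The second player wins.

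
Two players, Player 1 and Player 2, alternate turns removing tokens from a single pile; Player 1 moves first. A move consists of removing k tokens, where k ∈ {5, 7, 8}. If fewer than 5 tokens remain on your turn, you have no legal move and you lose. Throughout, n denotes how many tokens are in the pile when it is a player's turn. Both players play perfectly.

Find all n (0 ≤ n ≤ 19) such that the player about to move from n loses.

Use the standard recursion: the mover loses at a terminal position; elsewhere, the mover wins exactly when some move hands the opponent an L position.
n=0: no move → L
n=1: no move → L
n=2: no move → L
n=3: no move → L
n=4: no move → L
n=5: →0(L), so W
n=6: →1(L), so W
n=7: →2(L), so W
n=8: →3(L), so W
n=9: →4(L), so W
n=10: →3(L), so W
n=11: →4(L), so W
n=12: →4(L), so W
n=13: →8(W), 6(W), 5(W) — all W, so L
n=14: →9(W), 7(W), 6(W) — all W, so L
n=15: →10(W), 8(W), 7(W) — all W, so L
n=16: →11(W), 9(W), 8(W) — all W, so L
n=17: →12(W), 10(W), 9(W) — all W, so L
n=18: →13(L), so W
n=19: →14(L), so W
Reading off the rows marked L gives the requested list; there are 10 such values of n.

0, 1, 2, 3, 4, 13, 14, 15, 16, 17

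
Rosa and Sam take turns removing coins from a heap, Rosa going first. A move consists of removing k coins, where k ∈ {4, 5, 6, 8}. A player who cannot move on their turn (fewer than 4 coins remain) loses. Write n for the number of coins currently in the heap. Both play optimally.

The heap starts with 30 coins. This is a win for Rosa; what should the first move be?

Remove 4, leaving 26.

Positions with no move are L. A position that does have a move is losing for the player to move precisely when every available move leads to a winning position for the opponent. Fill in the labels:
n=0: no move → L
n=1: no move → L
n=2: no move → L
n=3: no move → L
n=4: reaches L-position 0 → W
n=5: reaches L-position 1 → W
n=6: reaches L-position 2 → W
n=7: reaches L-position 3 → W
n=8: reaches L-position 3 → W
n=9: reaches L-position 3 → W
n=10: reaches L-position 2 → W
n=11: reaches L-position 3 → W
n=12: only reaches 8(W), 7(W), 6(W), 4(W), all W → L
n=13: only reaches 9(W), 8(W), 7(W), 5(W), all W → L
n=14: only reaches 10(W), 9(W), 8(W), 6(W), all W → L
n=15: only reaches 11(W), 10(W), 9(W), 7(W), all W → L
n=16: reaches L-position 12 → W
n=17: reaches L-position 13 → W
n=18: reaches L-position 14 → W
n=19: reaches L-position 15 → W
n=20: reaches L-position 15 → W
n=21: reaches L-position 15 → W
n=22: reaches L-position 14 → W
n=23: reaches L-position 15 → W
n=24: only reaches 20(W), 19(W), 18(W), 16(W), all W → L
n=25: only reaches 21(W), 20(W), 19(W), 17(W), all W → L
n=26: only reaches 22(W), 21(W), 20(W), 18(W), all W → L
n=27: only reaches 23(W), 22(W), 21(W), 19(W), all W → L
n=28: reaches L-position 24 → W
n=29: reaches L-position 25 → W
n=30: reaches L-position 26 → W
From 30, the L positions reachable in one move are: 26, 25, 24. Any move reaching one of these is winning.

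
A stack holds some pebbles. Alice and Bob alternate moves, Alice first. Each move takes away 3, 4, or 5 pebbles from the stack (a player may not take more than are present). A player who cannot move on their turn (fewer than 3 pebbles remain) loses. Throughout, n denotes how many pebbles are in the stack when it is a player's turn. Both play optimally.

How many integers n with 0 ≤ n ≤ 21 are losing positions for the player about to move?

Label each position W (a win for the player to move) or L (a loss). A position with no legal move is L; any other position is W exactly when some move reaches an L, and L when every move reaches a W.
n=0: no move → L
n=1: no move → L
n=2: no move → L
n=3: W (go to 0, an L position)
n=4: W (go to 1, an L position)
n=5: W (go to 2, an L position)
n=6: W (go to 2, an L position)
n=7: W (go to 2, an L position)
n=8: L (options 5(W), 4(W), 3(W) are all W)
n=9: L (options 6(W), 5(W), 4(W) are all W)
n=10: L (options 7(W), 6(W), 5(W) are all W)
n=11: W (go to 8, an L position)
n=12: W (go to 9, an L position)
n=13: W (go to 10, an L position)
n=14: W (go to 10, an L position)
n=15: W (go to 10, an L position)
n=16: L (options 13(W), 12(W), 11(W) are all W)
n=17: L (options 14(W), 13(W), 12(W) are all W)
n=18: L (options 15(W), 14(W), 13(W) are all W)
n=19: W (go to 16, an L position)
n=20: W (go to 17, an L position)
n=21: W (go to 18, an L position)
L entries with 0 ≤ n ≤ 21: n = 0, 1, 2, 8, 9, 10, 16, 17, 18; that makes 9.

9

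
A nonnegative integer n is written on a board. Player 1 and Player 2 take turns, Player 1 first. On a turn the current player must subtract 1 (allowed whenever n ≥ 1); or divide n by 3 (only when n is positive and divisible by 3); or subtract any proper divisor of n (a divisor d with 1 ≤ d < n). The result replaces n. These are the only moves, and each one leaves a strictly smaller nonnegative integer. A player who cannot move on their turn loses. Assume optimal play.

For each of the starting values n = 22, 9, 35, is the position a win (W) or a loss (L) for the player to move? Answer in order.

22: W, 9: L, 35: W

Work bottom-up. With no move the player to move loses. Otherwise the position is W if at least one move leads to an L position for the opponent, and L if every move leads to a W.
n=0: no move → L
n=1: reaches L-position 0 → W
n=2: only reaches 1(W), which is W → L
n=3: reaches L-position 2 → W
n=4: reaches L-position 2 → W
n=5: only reaches 4(W), which is W → L
n=6: reaches L-position 2 → W
n=7: only reaches 6(W), which is W → L
n=8: reaches L-position 7 → W
n=9: only reaches 3(W), 6(W), 8(W), all W → L
n=10: reaches L-position 5 → W
n=11: only reaches 10(W), which is W → L
n=12: reaches L-position 9 → W
n=13: only reaches 12(W), which is W → L
n=14: reaches L-position 7 → W
n=15: reaches L-position 5 → W
n=16: only reaches 8(W), 12(W), 14(W), 15(W), all W → L
n=17: reaches L-position 16 → W
n=18: reaches L-position 9 → W
n=19: only reaches 18(W), which is W → L
n=20: reaches L-position 16 → W
n=21: reaches L-position 7 → W
n=22: reaches L-position 11 → W
n=23: only reaches 22(W), which is W → L
n=24: reaches L-position 16 → W
n=25: only reaches 20(W), 24(W), all W → L
n=26: reaches L-position 13 → W
n=27: reaches L-position 9 → W
n=28: only reaches 14(W), 21(W), 24(W), 26(W), 27(W), all W → L
n=29: reaches L-position 28 → W
n=30: reaches L-position 25 → W
n=31: only reaches 30(W), which is W → L
n=32: reaches L-position 16 → W
n=33: reaches L-position 11 → W
n=34: only reaches 17(W), 32(W), 33(W), all W → L
n=35: reaches L-position 28 → W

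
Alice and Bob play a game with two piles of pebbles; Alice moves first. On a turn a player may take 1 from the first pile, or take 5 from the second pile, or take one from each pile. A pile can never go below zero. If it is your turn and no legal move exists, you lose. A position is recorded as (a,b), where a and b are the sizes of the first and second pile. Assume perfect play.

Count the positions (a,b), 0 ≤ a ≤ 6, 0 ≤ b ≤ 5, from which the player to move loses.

20

Label each position W (a win for the player to move) or L (a loss). A position with no legal move is L; any other position is W exactly when some move reaches an L, and L when every move reaches a W.
Every move lowers a or b (never raises either), so fill the grid row by row in increasing a, and left to right within a row: each cell's successors are then already labelled.
      b=0  b=1  b=2  b=3  b=4  b=5
a=0:    L    L    L    L    L    W
a=1:    W    W    W    W    W    W
a=2:    L    L    L    L    L    W
a=3:    W    W    W    W    W    W
a=4:    L    L    L    L    L    W
a=5:    W    W    W    W    W    W
a=6:    L    L    L    L    L    W
Cells with no legal move (terminal, hence L): (0,0), (0,1), (0,2), (0,3), (0,4).
The remaining L cells, each justified by listing all of its moves:
(2,0): L (sole option (1,0)(W) is W)
(2,1): L (options (1,1)(W), (1,0)(W) are all W)
(2,2): L (options (1,2)(W), (1,1)(W) are all W)
(2,3): L (options (1,3)(W), (1,2)(W) are all W)
(2,4): L (options (1,4)(W), (1,3)(W) are all W)
(4,0): L (sole option (3,0)(W) is W)
(4,1): L (options (3,1)(W), (3,0)(W) are all W)
(4,2): L (options (3,2)(W), (3,1)(W) are all W)
(4,3): L (options (3,3)(W), (3,2)(W) are all W)
(4,4): L (options (3,4)(W), (3,3)(W) are all W)
(6,0): L (sole option (5,0)(W) is W)
(6,1): L (options (5,1)(W), (5,0)(W) are all W)
(6,2): L (options (5,2)(W), (5,1)(W) are all W)
(6,3): L (options (5,3)(W), (5,2)(W) are all W)
(6,4): L (options (5,4)(W), (5,3)(W) are all W)
Every other cell has at least one move into one of the L cells above, so it is W.
L cells per row: a=0: 5, a=1: 0, a=2: 5, a=3: 0, a=4: 5, a=5: 0, a=6: 5; total 20.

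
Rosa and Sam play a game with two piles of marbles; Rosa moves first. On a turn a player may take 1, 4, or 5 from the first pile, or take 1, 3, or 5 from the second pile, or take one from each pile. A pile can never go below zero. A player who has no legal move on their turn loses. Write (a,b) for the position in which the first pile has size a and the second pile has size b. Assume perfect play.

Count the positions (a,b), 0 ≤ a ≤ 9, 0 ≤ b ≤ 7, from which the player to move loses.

Positions with no move are L. A position that does have a move is losing for the player to move precisely when every available move leads to a winning position for the opponent. Fill in the labels:
Every move lowers a or b (never raises either), so fill the grid row by row in increasing a, and left to right within a row: each cell's successors are then already labelled.
      b=0  b=1  b=2  b=3  b=4  b=5  b=6  b=7
a=0:    L    W    L    W    L    W    L    W
a=1:    W    W    W    W    W    W    W    W
a=2:    L    W    L    W    L    W    L    W
a=3:    W    W    W    W    W    W    W    W
a=4:    W    L    W    L    W    L    W    L
a=5:    W    W    W    W    W    W    W    W
a=6:    W    L    W    L    W    L    W    L
a=7:    W    W    W    W    W    W    W    W
a=8:    L    W    L    W    L    W    L    W
a=9:    W    W    W    W    W    W    W    W
Cells with no legal move (terminal, hence L): (0,0).
The remaining L cells, each justified by listing all of its moves:
(0,2): only reaches (0,1)(W), which is W → L
(0,4): only reaches (0,3)(W), (0,1)(W), all W → L
(0,6): only reaches (0,5)(W), (0,3)(W), (0,1)(W), all W → L
(2,0): only reaches (1,0)(W), which is W → L
(2,2): only reaches (1,2)(W), (2,1)(W), (1,1)(W), all W → L
(2,4): only reaches (1,4)(W), (2,3)(W), (2,1)(W), (1,3)(W), all W → L
(2,6): only reaches (1,6)(W), (2,5)(W), (2,3)(W), (2,1)(W), (1,5)(W), all W → L
(4,1): only reaches (3,1)(W), (0,1)(W), (4,0)(W), (3,0)(W), all W → L
(4,3): only reaches (3,3)(W), (0,3)(W), (4,2)(W), (4,0)(W), (3,2)(W), all W → L
(4,5): only reaches (3,5)(W), (0,5)(W), (4,4)(W), (4,2)(W), (4,0)(W), (3,4)(W), all W → L
(4,7): only reaches (3,7)(W), (0,7)(W), (4,6)(W), (4,4)(W), (4,2)(W), (3,6)(W), all W → L
(6,1): only reaches (5,1)(W), (2,1)(W), (1,1)(W), (6,0)(W), (5,0)(W), all W → L
(6,3): only reaches (5,3)(W), (2,3)(W), (1,3)(W), (6,2)(W), (6,0)(W), (5,2)(W), all W → L
(6,5): only reaches (5,5)(W), (2,5)(W), (1,5)(W), (6,4)(W), (6,2)(W), (6,0)(W), (5,4)(W), all W → L
(6,7): only reaches (5,7)(W), (2,7)(W), (1,7)(W), (6,6)(W), (6,4)(W), (6,2)(W), (5,6)(W), all W → L
(8,0): only reaches (7,0)(W), (4,0)(W), (3,0)(W), all W → L
(8,2): only reaches (7,2)(W), (4,2)(W), (3,2)(W), (8,1)(W), (7,1)(W), all W → L
(8,4): only reaches (7,4)(W), (4,4)(W), (3,4)(W), (8,3)(W), (8,1)(W), (7,3)(W), all W → L
(8,6): only reaches (7,6)(W), (4,6)(W), (3,6)(W), (8,5)(W), (8,3)(W), (8,1)(W), (7,5)(W), all W → L
Every other cell has at least one move into one of the L cells above, so it is W.
L cells per row: a=0: 4, a=1: 0, a=2: 4, a=3: 0, a=4: 4, a=5: 0, a=6: 4, a=7: 0, a=8: 4, a=9: 0; total 20.

20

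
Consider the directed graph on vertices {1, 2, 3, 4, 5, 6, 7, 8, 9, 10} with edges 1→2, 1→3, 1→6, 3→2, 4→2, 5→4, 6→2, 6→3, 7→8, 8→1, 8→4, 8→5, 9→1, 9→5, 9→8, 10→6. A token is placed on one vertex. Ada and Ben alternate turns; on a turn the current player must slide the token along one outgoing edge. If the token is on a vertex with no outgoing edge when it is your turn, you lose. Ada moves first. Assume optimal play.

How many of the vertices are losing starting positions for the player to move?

4

Label each position W (a win for the player to move) or L (a loss). A position with no legal move is L; any other position is W exactly when some move reaches an L, and L when every move reaches a W.
Every edge goes from a vertex to one that appears earlier in the order 2, 3, 6, 4, 1, 5, 8, 9, 7, 10, so processing vertices in that order labels each vertex after all of its successors.
2: no outgoing edge → L
3: reaches L-position 2 → W
6: reaches L-position 2 → W
4: reaches L-position 2 → W
1: reaches L-position 2 → W
5: only reaches 4(W), which is W → L
8: reaches L-position 5 → W
9: reaches L-position 5 → W
7: only reaches 8(W), which is W → L
10: only reaches 6(W), which is W → L
The L vertices are 2, 5, 7, 10; that is 4 in all.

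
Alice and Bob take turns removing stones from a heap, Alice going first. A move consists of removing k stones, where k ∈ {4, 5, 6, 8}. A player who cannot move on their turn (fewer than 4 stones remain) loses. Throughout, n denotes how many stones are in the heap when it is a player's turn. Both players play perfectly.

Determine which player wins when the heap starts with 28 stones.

Alice wins.

Classify positions by backward induction: terminal positions (no move available) are L. From any other position, the mover wins iff some move reaches an L.
n=0: no move → L
n=1: no move → L
n=2: no move → L
n=3: no move → L
n=4: →0(L), so W
n=5: →1(L), so W
n=6: →2(L), so W
n=7: →3(L), so W
n=8: →3(L), so W
n=9: →3(L), so W
n=10: →2(L), so W
n=11: →3(L), so W
n=12: →8(W), 7(W), 6(W), 4(W) — all W, so L
n=13: →9(W), 8(W), 7(W), 5(W) — all W, so L
n=14: →10(W), 9(W), 8(W), 6(W) — all W, so L
n=15: →11(W), 10(W), 9(W), 7(W) — all W, so L
n=16: →12(L), so W
n=17: →13(L), so W
n=18: →14(L), so W
n=19: →15(L), so W
n=20: →15(L), so W
n=21: →15(L), so W
n=22: →14(L), so W
n=23: →15(L), so W
n=24: →20(W), 19(W), 18(W), 16(W) — all W, so L
n=25: →21(W), 20(W), 19(W), 17(W) — all W, so L
n=26: →22(W), 21(W), 20(W), 18(W) — all W, so L
n=27: →23(W), 22(W), 21(W), 19(W) — all W, so L
n=28: →24(L), so W
From 28 Alice can remove 4, leaving 24, reaching an L position.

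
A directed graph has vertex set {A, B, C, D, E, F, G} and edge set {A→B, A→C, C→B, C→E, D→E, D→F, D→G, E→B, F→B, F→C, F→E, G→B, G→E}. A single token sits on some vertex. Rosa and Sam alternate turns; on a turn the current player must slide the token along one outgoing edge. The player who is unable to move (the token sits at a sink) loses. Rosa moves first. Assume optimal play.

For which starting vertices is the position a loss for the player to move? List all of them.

B, D

Build the W/L table. Terminal = L. A non-terminal position is W if it has a move to some L; otherwise it is L.
Every edge goes from a vertex to one that appears earlier in the order B, E, C, G, F, D, A, so processing vertices in that order labels each vertex after all of its successors.
B: no outgoing edge → L
E: W (go to B, an L position)
C: W (go to B, an L position)
G: W (go to B, an L position)
F: W (go to B, an L position)
D: L (options F(W), G(W), E(W) are all W)
A: W (go to B, an L position)
Reading off the rows marked L gives the requested list; there are 2 such vertices.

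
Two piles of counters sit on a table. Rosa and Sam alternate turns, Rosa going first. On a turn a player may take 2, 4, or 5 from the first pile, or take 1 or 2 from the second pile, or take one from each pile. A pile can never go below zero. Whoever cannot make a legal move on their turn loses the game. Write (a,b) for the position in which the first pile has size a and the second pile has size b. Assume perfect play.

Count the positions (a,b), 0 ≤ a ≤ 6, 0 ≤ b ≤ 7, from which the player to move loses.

Work bottom-up. With no move the player to move loses. Otherwise the position is W if at least one move leads to an L position for the opponent, and L if every move leads to a W.
Every move lowers a or b (never raises either), so fill the grid row by row in increasing a, and left to right within a row: each cell's successors are then already labelled.
      b=0  b=1  b=2  b=3  b=4  b=5  b=6  b=7
a=0:    L    W    W    L    W    W    L    W
a=1:    L    W    W    L    W    W    L    W
a=2:    W    W    L    W    W    L    W    W
a=3:    W    L    W    W    L    W    W    L
a=4:    W    L    W    W    L    W    W    L
a=5:    W    W    W    W    W    W    W    W
a=6:    W    W    W    W    W    W    W    W
Cells with no legal move (terminal, hence L): (0,0), (1,0).
The remaining L cells, each justified by listing all of its moves:
(0,3): only reaches (0,2)(W), (0,1)(W), all W → L
(0,6): only reaches (0,5)(W), (0,4)(W), all W → L
(1,3): only reaches (1,2)(W), (1,1)(W), (0,2)(W), all W → L
(1,6): only reaches (1,5)(W), (1,4)(W), (0,5)(W), all W → L
(2,2): only reaches (0,2)(W), (2,1)(W), (2,0)(W), (1,1)(W), all W → L
(2,5): only reaches (0,5)(W), (2,4)(W), (2,3)(W), (1,4)(W), all W → L
(3,1): only reaches (1,1)(W), (3,0)(W), (2,0)(W), all W → L
(3,4): only reaches (1,4)(W), (3,3)(W), (3,2)(W), (2,3)(W), all W → L
(3,7): only reaches (1,7)(W), (3,6)(W), (3,5)(W), (2,6)(W), all W → L
(4,1): only reaches (2,1)(W), (0,1)(W), (4,0)(W), (3,0)(W), all W → L
(4,4): only reaches (2,4)(W), (0,4)(W), (4,3)(W), (4,2)(W), (3,3)(W), all W → L
(4,7): only reaches (2,7)(W), (0,7)(W), (4,6)(W), (4,5)(W), (3,6)(W), all W → L
Every other cell has at least one move into one of the L cells above, so it is W.
L cells per row: a=0: 3, a=1: 3, a=2: 2, a=3: 3, a=4: 3, a=5: 0, a=6: 0; total 14.

14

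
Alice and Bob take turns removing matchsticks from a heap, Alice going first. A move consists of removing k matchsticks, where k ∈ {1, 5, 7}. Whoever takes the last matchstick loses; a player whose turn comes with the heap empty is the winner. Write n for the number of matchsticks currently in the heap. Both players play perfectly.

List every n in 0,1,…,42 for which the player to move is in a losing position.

1, 3, 5, 7, 9, 11, 13, 15, 17, 19, 21, 23, 25, 27, 29, 31, 33, 35, 37, 39, 41

Label each position W (a win for the player to move) or L (a loss). A position with no legal move is W; any other position is W exactly when some move reaches an L, and L when every move reaches a W.
n=0: no move; the opponent has just taken the last matchstick and therefore loses → W
n=1: L (sole option 0(W) is W)
n=2: W (go to 1, an L position)
n=3: L (sole option 2(W) is W)
n=4: W (go to 3, an L position)
n=5: L (options 4(W), 0(W) are all W)
n=6: W (go to 5, an L position)
n=7: L (options 6(W), 2(W), 0(W) are all W)
n=8: W (go to 7, an L position)
n=9: L (options 8(W), 4(W), 2(W) are all W)
n=10: W (go to 9, an L position)
n=11: L (options 10(W), 6(W), 4(W) are all W)
n=12: W (go to 11, an L position)
n=13: L (options 12(W), 8(W), 6(W) are all W)
n=14: W (go to 13, an L position)
n=15: L (options 14(W), 10(W), 8(W) are all W)
n=16: W (go to 15, an L position)
n=17: L (options 16(W), 12(W), 10(W) are all W)
n=18: W (go to 17, an L position)
n=19: L (options 18(W), 14(W), 12(W) are all W)
n=20: W (go to 19, an L position)
n=21: L (options 20(W), 16(W), 14(W) are all W)
n=22: W (go to 21, an L position)
n=23: L (options 22(W), 18(W), 16(W) are all W)
n=24: W (go to 23, an L position)
n=25: L (options 24(W), 20(W), 18(W) are all W)
n=26: W (go to 25, an L position)
n=27: L (options 26(W), 22(W), 20(W) are all W)
n=28: W (go to 27, an L position)
n=29: L (options 28(W), 24(W), 22(W) are all W)
n=30: W (go to 29, an L position)
n=31: L (options 30(W), 26(W), 24(W) are all W)
n=32: W (go to 31, an L position)
n=33: L (options 32(W), 28(W), 26(W) are all W)
n=34: W (go to 33, an L position)
n=35: L (options 34(W), 30(W), 28(W) are all W)
n=36: W (go to 35, an L position)
n=37: L (options 36(W), 32(W), 30(W) are all W)
n=38: W (go to 37, an L position)
n=39: L (options 38(W), 34(W), 32(W) are all W)
n=40: W (go to 39, an L position)
n=41: L (options 40(W), 36(W), 34(W) are all W)
n=42: W (go to 41, an L position)
Reading off the rows marked L gives the requested list; there are 21 such values of n.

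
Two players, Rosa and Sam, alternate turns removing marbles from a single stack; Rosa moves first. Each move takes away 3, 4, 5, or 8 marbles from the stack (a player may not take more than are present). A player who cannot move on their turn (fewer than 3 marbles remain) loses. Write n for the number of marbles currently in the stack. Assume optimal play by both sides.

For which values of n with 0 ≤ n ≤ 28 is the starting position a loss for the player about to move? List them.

Build the W/L table. Terminal = L. A non-terminal position is W if it has a move to some L; otherwise it is L.
n=0: no move → L
n=1: no move → L
n=2: no move → L
n=3: W (go to 0, an L position)
n=4: W (go to 1, an L position)
n=5: W (go to 2, an L position)
n=6: W (go to 2, an L position)
n=7: W (go to 2, an L position)
n=8: W (go to 0, an L position)
n=9: W (go to 1, an L position)
n=10: W (go to 2, an L position)
n=11: L (options 8(W), 7(W), 6(W), 3(W) are all W)
n=12: L (options 9(W), 8(W), 7(W), 4(W) are all W)
n=13: L (options 10(W), 9(W), 8(W), 5(W) are all W)
n=14: W (go to 11, an L position)
n=15: W (go to 12, an L position)
n=16: W (go to 13, an L position)
n=17: W (go to 13, an L position)
n=18: W (go to 13, an L position)
n=19: W (go to 11, an L position)
n=20: W (go to 12, an L position)
n=21: W (go to 13, an L position)
n=22: L (options 19(W), 18(W), 17(W), 14(W) are all W)
n=23: L (options 20(W), 19(W), 18(W), 15(W) are all W)
n=24: L (options 21(W), 20(W), 19(W), 16(W) are all W)
n=25: W (go to 22, an L position)
n=26: W (go to 23, an L position)
n=27: W (go to 24, an L position)
n=28: W (go to 24, an L position)
The losing starting values of n are exactly the entries labelled L in this table (9 of them).

0, 1, 2, 11, 12, 13, 22, 23, 24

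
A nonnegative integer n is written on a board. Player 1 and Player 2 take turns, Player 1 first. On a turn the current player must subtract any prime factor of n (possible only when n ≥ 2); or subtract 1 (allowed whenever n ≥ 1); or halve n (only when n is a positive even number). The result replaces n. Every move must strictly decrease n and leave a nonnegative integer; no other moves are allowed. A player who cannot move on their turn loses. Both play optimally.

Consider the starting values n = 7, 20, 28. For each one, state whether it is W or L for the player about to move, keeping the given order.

Label each position W (a win for the player to move) or L (a loss). A position with no legal move is L; any other position is W exactly when some move reaches an L, and L when every move reaches a W.
n=0: no move → L
n=1: reaches L-position 0 → W
n=2: reaches L-position 0 → W
n=3: reaches L-position 0 → W
n=4: only reaches 2(W), 3(W), all W → L
n=5: reaches L-position 0 → W
n=6: reaches L-position 4 → W
n=7: reaches L-position 0 → W
n=8: reaches L-position 4 → W
n=9: only reaches 6(W), 8(W), all W → L
n=10: reaches L-position 9 → W
n=11: reaches L-position 0 → W
n=12: reaches L-position 9 → W
n=13: reaches L-position 0 → W
n=14: only reaches 7(W), 12(W), 13(W), all W → L
n=15: reaches L-position 14 → W
n=16: reaches L-position 14 → W
n=17: reaches L-position 0 → W
n=18: reaches L-position 9 → W
n=19: reaches L-position 0 → W
n=20: only reaches 10(W), 15(W), 18(W), 19(W), all W → L
n=21: reaches L-position 14 → W
n=22: reaches L-position 20 → W
n=23: reaches L-position 0 → W
n=24: only reaches 12(W), 21(W), 22(W), 23(W), all W → L
n=25: reaches L-position 20 → W
n=26: reaches L-position 24 → W
n=27: reaches L-position 24 → W
n=28: reaches L-position 14 → W

7: W, 20: L, 28: W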